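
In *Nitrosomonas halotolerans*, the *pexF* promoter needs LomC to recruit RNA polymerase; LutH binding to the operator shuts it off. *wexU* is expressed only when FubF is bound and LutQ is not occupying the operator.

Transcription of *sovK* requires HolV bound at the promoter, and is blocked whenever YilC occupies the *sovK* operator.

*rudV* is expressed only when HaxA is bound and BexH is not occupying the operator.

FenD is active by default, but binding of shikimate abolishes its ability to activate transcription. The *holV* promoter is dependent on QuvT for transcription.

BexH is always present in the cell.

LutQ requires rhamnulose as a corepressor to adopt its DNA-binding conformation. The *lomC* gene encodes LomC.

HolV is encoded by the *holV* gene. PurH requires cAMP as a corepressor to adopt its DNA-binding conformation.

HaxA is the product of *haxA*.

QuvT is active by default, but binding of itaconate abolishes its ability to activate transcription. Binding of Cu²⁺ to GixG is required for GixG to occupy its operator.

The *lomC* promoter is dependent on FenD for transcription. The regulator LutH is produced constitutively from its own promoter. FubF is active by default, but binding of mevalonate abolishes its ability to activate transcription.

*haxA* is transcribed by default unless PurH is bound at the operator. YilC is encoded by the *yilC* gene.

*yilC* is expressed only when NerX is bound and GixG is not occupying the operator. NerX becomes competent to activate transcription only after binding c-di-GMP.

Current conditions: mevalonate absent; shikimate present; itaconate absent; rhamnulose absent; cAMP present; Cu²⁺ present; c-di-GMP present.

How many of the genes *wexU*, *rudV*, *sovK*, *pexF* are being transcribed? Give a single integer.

2

Mevalonate is absent, so FubF is active.
Rhamnulose is absent, so LutQ is inactive.
No repressor is bound and FubF is active, so *wexU* is transcribed.
→ *wexU* is ON.
cAMP is present, so PurH is active.
With repressor PurH bound, *haxA* is not transcribed.
So HaxA is not produced.
BexH is produced constitutively and is active.
With repressor BexH bound, *rudV* is not transcribed.
→ *rudV* is OFF.
Itaconate is absent, so QuvT is active.
No repressor is bound and QuvT is active, so *holV* is transcribed.
So HolV is produced and active.
c-di-GMP is present, so NerX is active.
Cu²⁺ is present, so GixG is active.
With repressor GixG bound, *yilC* is not transcribed.
So YilC is not produced.
No repressor is bound and HolV is active, so *sovK* is transcribed.
→ *sovK* is ON.
LutH is produced constitutively and is active.
Shikimate is present, so FenD is inactive.
Required activator FenD is absent, so *lomC* is not transcribed.
So LomC is not produced.
With repressor LutH bound, *pexF* is not transcribed.
→ *pexF* is OFF.
2 of the 4 genes are transcribed.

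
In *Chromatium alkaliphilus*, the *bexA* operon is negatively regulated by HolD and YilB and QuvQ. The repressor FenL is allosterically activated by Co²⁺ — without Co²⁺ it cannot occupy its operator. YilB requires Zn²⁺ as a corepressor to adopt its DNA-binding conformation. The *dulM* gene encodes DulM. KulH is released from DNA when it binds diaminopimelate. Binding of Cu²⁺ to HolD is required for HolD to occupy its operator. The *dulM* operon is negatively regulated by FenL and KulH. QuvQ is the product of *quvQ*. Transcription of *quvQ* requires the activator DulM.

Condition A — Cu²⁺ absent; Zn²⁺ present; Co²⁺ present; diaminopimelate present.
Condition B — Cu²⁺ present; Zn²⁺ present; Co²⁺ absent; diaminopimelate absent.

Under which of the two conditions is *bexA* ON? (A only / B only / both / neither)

Condition A:
Cu²⁺ is absent, so HolD is inactive.
Zn²⁺ is present, so YilB is active.
Co²⁺ is present, so FenL is active.
Diaminopimelate is present, so KulH is inactive.
With repressor FenL bound, *dulM* is not transcribed.
So DulM is not produced.
Required activator DulM is absent, so *quvQ* is not transcribed.
So QuvQ is not produced.
With repressor YilB bound, *bexA* is not transcribed.
→ *bexA* is OFF in A.
Condition B:
Cu²⁺ is present, so HolD is active.
Zn²⁺ is present, so YilB is active.
Co²⁺ is absent, so FenL is inactive.
Diaminopimelate is absent, so KulH is active.
With repressor KulH bound, *dulM* is not transcribed.
So DulM is not produced.
Required activator DulM is absent, so *quvQ* is not transcribed.
So QuvQ is not produced.
With repressor HolD bound, *bexA* is not transcribed.
→ *bexA* is OFF in B.

neither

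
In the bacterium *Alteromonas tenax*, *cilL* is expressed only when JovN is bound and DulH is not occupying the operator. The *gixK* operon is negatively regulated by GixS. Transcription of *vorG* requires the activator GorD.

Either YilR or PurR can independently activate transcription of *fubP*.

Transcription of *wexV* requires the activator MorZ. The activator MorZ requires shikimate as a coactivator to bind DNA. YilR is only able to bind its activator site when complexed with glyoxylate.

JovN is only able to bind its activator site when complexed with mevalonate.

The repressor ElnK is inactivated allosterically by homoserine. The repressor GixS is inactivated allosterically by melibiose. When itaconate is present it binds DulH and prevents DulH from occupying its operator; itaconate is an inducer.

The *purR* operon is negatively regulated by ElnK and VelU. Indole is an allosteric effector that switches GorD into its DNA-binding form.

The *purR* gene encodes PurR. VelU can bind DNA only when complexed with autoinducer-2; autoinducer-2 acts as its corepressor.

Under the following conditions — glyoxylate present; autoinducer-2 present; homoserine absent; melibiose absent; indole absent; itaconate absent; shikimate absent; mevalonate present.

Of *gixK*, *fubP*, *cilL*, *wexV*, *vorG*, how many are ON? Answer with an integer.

1

Melibiose is absent, so GixS is active.
With repressor GixS bound, *gixK* is not transcribed.
→ *gixK* is OFF.
Glyoxylate is present, so YilR is active.
Homoserine is absent, so ElnK is active.
Autoinducer-2 is present, so VelU is active.
With repressor ElnK bound, *purR* is not transcribed.
So PurR is not produced.
Activator YilR is present, so *fubP* is transcribed.
→ *fubP* is ON.
Mevalonate is present, so JovN is active.
Itaconate is absent, so DulH is active.
With repressor DulH bound, *cilL* is not transcribed.
→ *cilL* is OFF.
Shikimate is absent, so MorZ is inactive.
Required activator MorZ is absent, so *wexV* is not transcribed.
→ *wexV* is OFF.
Indole is absent, so GorD is inactive.
Required activator GorD is absent, so *vorG* is not transcribed.
→ *vorG* is OFF.
1 of the 5 genes is transcribed.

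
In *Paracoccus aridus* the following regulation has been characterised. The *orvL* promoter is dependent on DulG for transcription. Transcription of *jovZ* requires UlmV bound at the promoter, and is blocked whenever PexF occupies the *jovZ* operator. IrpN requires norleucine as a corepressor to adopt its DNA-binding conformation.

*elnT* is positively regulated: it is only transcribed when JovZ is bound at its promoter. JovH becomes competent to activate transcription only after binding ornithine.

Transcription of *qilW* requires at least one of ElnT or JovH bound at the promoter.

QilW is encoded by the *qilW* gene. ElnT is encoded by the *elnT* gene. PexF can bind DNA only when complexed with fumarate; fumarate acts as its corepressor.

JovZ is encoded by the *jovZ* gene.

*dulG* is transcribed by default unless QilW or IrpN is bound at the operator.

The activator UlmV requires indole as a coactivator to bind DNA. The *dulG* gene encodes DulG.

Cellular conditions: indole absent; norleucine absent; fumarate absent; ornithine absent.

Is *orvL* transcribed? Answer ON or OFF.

Indole is absent, so UlmV is inactive.
Fumarate is absent, so PexF is inactive.
Required activator UlmV is absent, so *jovZ* is not transcribed.
So JovZ is not produced.
Required activator JovZ is absent, so *elnT* is not transcribed.
So ElnT is not produced.
Ornithine is absent, so JovH is inactive.
No activator is available at the *qilW* promoter, so *qilW* is not transcribed.
So QilW is not produced.
Norleucine is absent, so IrpN is inactive.
With no repressor bound, *dulG* is transcribed.
So DulG is produced and active.
No repressor is bound and DulG is active, so *orvL* is transcribed.

ON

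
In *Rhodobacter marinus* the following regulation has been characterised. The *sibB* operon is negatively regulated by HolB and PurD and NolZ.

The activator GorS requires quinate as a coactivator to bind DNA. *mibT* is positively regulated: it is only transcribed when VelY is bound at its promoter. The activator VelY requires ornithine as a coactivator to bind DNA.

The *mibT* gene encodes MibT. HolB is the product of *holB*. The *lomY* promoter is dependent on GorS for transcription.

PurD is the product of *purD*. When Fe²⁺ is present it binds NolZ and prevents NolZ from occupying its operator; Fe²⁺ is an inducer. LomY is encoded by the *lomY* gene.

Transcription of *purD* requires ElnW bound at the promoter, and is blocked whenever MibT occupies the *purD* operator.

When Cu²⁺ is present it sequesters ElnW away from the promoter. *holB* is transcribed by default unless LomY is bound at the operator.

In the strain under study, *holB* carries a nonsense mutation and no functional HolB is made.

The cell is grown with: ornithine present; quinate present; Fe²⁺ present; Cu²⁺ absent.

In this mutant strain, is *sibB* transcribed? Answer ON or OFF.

ON

HolB is non-functional in this strain, so it has no effect.
Ornithine is present, so VelY is active.
No repressor is bound and VelY is active, so *mibT* is transcribed.
So MibT is produced and active.
Cu²⁺ is absent, so ElnW is active.
With repressor MibT bound, *purD* is not transcribed.
So PurD is not produced.
Fe²⁺ is present, so NolZ is inactive.
With no repressor bound, *sibB* is transcribed.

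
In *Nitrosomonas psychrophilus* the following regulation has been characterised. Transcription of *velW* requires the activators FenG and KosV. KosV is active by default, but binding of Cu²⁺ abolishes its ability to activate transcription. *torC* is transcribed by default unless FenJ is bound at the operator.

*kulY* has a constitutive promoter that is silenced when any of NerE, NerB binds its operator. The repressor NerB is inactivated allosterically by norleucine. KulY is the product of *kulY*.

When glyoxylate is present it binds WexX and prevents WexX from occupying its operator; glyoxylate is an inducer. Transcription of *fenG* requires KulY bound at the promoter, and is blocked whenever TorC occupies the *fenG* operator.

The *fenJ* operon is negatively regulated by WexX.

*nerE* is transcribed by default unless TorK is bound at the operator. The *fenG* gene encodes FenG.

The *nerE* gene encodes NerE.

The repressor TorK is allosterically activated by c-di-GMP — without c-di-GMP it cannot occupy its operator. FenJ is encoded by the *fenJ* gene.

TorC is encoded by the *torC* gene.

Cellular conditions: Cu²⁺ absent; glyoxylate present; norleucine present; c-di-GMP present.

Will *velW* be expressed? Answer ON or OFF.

c-di-GMP is present, so TorK is active.
With repressor TorK bound, *nerE* is not transcribed.
So NerE is not produced.
Norleucine is present, so NerB is inactive.
With no repressor bound, *kulY* is transcribed.
So KulY is produced and active.
Glyoxylate is present, so WexX is inactive.
With no repressor bound, *fenJ* is transcribed.
So FenJ is produced and active.
With repressor FenJ bound, *torC* is not transcribed.
So TorC is not produced.
No repressor is bound and KulY is active, so *fenG* is transcribed.
So FenG is produced and active.
Cu²⁺ is absent, so KosV is active.
No repressor is bound and FenG and KosV are active, so *velW* is transcribed.

ON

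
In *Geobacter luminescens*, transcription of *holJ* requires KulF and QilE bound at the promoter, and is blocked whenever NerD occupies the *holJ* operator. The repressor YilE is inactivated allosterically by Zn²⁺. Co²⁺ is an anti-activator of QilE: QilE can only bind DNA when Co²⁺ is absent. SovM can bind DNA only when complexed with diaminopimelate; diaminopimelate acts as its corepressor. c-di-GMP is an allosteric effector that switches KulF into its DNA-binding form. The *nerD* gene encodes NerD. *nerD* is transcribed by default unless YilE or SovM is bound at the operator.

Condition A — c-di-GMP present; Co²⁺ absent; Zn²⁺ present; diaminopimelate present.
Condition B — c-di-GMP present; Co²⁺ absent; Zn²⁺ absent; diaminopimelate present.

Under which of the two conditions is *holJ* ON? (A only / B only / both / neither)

Condition A:
c-di-GMP is present, so KulF is active.
Co²⁺ is absent, so QilE is active.
Zn²⁺ is present, so YilE is inactive.
Diaminopimelate is present, so SovM is active.
With repressor SovM bound, *nerD* is not transcribed.
So NerD is not produced.
No repressor is bound and KulF and QilE are active, so *holJ* is transcribed.
→ *holJ* is ON in A.
Condition B:
c-di-GMP is present, so KulF is active.
Co²⁺ is absent, so QilE is active.
Zn²⁺ is absent, so YilE is active.
Diaminopimelate is present, so SovM is active.
With repressor YilE bound, *nerD* is not transcribed.
So NerD is not produced.
No repressor is bound and KulF and QilE are active, so *holJ* is transcribed.
→ *holJ* is ON in B.

both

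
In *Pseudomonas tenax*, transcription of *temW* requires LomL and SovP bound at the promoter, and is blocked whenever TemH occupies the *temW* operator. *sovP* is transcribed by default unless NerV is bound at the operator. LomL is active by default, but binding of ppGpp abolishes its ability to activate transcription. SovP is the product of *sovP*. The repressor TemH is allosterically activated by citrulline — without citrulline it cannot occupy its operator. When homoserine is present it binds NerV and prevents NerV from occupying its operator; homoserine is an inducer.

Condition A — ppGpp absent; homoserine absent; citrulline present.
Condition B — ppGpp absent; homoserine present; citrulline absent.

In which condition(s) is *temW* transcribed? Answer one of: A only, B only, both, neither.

B only

Condition A:
ppGpp is absent, so LomL is active.
Homoserine is absent, so NerV is active.
With repressor NerV bound, *sovP* is not transcribed.
So SovP is not produced.
Citrulline is present, so TemH is active.
With repressor TemH bound, *temW* is not transcribed.
→ *temW* is OFF in A.
Condition B:
ppGpp is absent, so LomL is active.
Homoserine is present, so NerV is inactive.
With no repressor bound, *sovP* is transcribed.
So SovP is produced and active.
Citrulline is absent, so TemH is inactive.
No repressor is bound and LomL and SovP are active, so *temW* is transcribed.
→ *temW* is ON in B.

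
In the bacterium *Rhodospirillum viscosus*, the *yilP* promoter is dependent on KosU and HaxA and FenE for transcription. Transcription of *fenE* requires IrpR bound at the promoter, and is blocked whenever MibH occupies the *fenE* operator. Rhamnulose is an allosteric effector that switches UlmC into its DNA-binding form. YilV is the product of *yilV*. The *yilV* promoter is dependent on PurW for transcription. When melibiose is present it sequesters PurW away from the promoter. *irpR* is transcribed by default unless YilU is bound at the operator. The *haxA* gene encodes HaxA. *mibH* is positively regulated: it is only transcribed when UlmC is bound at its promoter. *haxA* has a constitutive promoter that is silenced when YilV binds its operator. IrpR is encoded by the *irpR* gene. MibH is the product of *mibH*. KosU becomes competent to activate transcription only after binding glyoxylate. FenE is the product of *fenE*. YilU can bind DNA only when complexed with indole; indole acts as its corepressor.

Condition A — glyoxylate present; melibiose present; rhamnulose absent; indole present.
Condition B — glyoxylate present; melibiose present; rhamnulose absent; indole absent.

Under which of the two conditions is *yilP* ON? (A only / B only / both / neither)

B only

Condition A:
Glyoxylate is present, so KosU is active.
Melibiose is present, so PurW is inactive.
Required activator PurW is absent, so *yilV* is not transcribed.
So YilV is not produced.
With no repressor bound, *haxA* is transcribed.
So HaxA is produced and active.
Rhamnulose is absent, so UlmC is inactive.
Required activator UlmC is absent, so *mibH* is not transcribed.
So MibH is not produced.
Indole is present, so YilU is active.
With repressor YilU bound, *irpR* is not transcribed.
So IrpR is not produced.
Required activator IrpR is absent, so *fenE* is not transcribed.
So FenE is not produced.
Required activator FenE is absent, so *yilP* is not transcribed.
→ *yilP* is OFF in A.
Condition B:
Glyoxylate is present, so KosU is active.
Melibiose is present, so PurW is inactive.
Required activator PurW is absent, so *yilV* is not transcribed.
So YilV is not produced.
With no repressor bound, *haxA* is transcribed.
So HaxA is produced and active.
Rhamnulose is absent, so UlmC is inactive.
Required activator UlmC is absent, so *mibH* is not transcribed.
So MibH is not produced.
Indole is absent, so YilU is inactive.
With no repressor bound, *irpR* is transcribed.
So IrpR is produced and active.
No repressor is bound and IrpR is active, so *fenE* is transcribed.
So FenE is produced and active.
No repressor is bound and KosU and HaxA and FenE are active, so *yilP* is transcribed.
→ *yilP* is ON in B.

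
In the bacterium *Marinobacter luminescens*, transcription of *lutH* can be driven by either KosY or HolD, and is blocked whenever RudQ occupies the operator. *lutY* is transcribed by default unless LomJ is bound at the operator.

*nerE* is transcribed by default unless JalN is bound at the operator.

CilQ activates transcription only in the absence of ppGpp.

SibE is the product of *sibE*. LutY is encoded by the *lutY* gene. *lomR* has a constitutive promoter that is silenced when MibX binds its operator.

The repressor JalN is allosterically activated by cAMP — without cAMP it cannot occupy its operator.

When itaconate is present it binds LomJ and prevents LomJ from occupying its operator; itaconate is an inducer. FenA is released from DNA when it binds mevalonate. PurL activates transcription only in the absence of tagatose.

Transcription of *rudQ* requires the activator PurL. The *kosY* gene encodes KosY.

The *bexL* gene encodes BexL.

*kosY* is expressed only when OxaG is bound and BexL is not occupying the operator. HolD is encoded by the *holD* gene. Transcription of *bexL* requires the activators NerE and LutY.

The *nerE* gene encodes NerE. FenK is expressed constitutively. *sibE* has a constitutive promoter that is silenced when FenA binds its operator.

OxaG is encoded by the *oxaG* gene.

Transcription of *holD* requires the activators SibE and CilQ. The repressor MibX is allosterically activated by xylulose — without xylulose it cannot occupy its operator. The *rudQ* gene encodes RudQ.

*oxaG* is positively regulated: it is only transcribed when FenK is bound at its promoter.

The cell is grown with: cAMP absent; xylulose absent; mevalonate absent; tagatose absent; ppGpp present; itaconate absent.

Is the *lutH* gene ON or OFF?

OFF

cAMP is absent, so JalN is inactive.
With no repressor bound, *nerE* is transcribed.
So NerE is produced and active.
Itaconate is absent, so LomJ is active.
With repressor LomJ bound, *lutY* is not transcribed.
So LutY is not produced.
Required activator LutY is absent, so *bexL* is not transcribed.
So BexL is not produced.
FenK is produced constitutively and is active.
No repressor is bound and FenK is active, so *oxaG* is transcribed.
So OxaG is produced and active.
No repressor is bound and OxaG is active, so *kosY* is transcribed.
So KosY is produced and active.
Mevalonate is absent, so FenA is active.
With repressor FenA bound, *sibE* is not transcribed.
So SibE is not produced.
ppGpp is present, so CilQ is inactive.
Required activator SibE is absent, so *holD* is not transcribed.
So HolD is not produced.
Tagatose is absent, so PurL is active.
No repressor is bound and PurL is active, so *rudQ* is transcribed.
So RudQ is produced and active.
With repressor RudQ bound, *lutH* is not transcribed.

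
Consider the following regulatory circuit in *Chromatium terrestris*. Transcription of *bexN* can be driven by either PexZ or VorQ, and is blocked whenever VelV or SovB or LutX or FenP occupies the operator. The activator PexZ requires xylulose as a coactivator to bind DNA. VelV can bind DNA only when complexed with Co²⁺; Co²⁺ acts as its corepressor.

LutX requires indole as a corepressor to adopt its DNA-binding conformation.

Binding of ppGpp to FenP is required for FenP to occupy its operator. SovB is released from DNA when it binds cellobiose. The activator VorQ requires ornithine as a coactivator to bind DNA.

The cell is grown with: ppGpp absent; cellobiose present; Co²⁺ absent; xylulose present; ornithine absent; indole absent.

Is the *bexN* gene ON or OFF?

ON

Co²⁺ is absent, so VelV is inactive.
Xylulose is present, so PexZ is active.
Cellobiose is present, so SovB is inactive.
Indole is absent, so LutX is inactive.
ppGpp is absent, so FenP is inactive.
Ornithine is absent, so VorQ is inactive.
Activator PexZ is present, so *bexN* is transcribed.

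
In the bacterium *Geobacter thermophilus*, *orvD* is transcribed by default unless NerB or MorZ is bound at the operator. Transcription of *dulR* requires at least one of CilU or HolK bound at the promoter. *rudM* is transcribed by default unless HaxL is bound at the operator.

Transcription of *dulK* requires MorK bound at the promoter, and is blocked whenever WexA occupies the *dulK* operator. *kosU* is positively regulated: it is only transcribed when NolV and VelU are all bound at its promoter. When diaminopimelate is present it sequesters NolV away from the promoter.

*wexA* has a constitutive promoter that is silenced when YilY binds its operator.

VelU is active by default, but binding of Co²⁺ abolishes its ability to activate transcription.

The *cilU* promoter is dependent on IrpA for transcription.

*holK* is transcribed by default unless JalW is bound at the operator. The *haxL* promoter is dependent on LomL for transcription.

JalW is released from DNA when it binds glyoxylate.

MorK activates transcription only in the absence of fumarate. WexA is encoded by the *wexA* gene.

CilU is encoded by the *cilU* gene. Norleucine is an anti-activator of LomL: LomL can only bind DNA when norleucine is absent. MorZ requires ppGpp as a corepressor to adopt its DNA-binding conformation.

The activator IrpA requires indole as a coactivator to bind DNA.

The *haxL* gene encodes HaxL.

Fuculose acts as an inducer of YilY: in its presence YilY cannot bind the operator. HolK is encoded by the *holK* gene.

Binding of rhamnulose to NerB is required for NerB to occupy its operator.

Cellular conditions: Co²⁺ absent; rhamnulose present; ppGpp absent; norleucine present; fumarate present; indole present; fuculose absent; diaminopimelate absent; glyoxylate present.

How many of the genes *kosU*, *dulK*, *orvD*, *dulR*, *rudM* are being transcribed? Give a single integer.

3

Diaminopimelate is absent, so NolV is active.
Co²⁺ is absent, so VelU is active.
No repressor is bound and NolV and VelU are active, so *kosU* is transcribed.
→ *kosU* is ON.
Fumarate is present, so MorK is inactive.
Fuculose is absent, so YilY is active.
With repressor YilY bound, *wexA* is not transcribed.
So WexA is not produced.
Required activator MorK is absent, so *dulK* is not transcribed.
→ *dulK* is OFF.
Rhamnulose is present, so NerB is active.
ppGpp is absent, so MorZ is inactive.
With repressor NerB bound, *orvD* is not transcribed.
→ *orvD* is OFF.
Indole is present, so IrpA is active.
No repressor is bound and IrpA is active, so *cilU* is transcribed.
So CilU is produced and active.
Glyoxylate is present, so JalW is inactive.
With no repressor bound, *holK* is transcribed.
So HolK is produced and active.
Activator CilU is present, so *dulR* is transcribed.
→ *dulR* is ON.
Norleucine is present, so LomL is inactive.
Required activator LomL is absent, so *haxL* is not transcribed.
So HaxL is not produced.
With no repressor bound, *rudM* is transcribed.
→ *rudM* is ON.
3 of the 5 genes are transcribed.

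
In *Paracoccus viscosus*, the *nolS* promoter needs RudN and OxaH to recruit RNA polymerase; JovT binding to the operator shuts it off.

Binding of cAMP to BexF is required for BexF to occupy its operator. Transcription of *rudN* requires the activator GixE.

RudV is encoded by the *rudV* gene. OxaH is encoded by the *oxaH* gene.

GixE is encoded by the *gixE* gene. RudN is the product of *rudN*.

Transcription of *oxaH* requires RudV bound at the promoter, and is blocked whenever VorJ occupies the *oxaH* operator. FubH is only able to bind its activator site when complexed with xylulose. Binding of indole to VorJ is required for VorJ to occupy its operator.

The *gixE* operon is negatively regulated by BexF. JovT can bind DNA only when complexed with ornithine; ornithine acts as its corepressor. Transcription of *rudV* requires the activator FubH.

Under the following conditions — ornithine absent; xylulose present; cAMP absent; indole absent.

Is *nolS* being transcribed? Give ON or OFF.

cAMP is absent, so BexF is inactive.
With no repressor bound, *gixE* is transcribed.
So GixE is produced and active.
No repressor is bound and GixE is active, so *rudN* is transcribed.
So RudN is produced and active.
Ornithine is absent, so JovT is inactive.
Indole is absent, so VorJ is inactive.
Xylulose is present, so FubH is active.
No repressor is bound and FubH is active, so *rudV* is transcribed.
So RudV is produced and active.
No repressor is bound and RudV is active, so *oxaH* is transcribed.
So OxaH is produced and active.
No repressor is bound and RudN and OxaH are active, so *nolS* is transcribed.

ON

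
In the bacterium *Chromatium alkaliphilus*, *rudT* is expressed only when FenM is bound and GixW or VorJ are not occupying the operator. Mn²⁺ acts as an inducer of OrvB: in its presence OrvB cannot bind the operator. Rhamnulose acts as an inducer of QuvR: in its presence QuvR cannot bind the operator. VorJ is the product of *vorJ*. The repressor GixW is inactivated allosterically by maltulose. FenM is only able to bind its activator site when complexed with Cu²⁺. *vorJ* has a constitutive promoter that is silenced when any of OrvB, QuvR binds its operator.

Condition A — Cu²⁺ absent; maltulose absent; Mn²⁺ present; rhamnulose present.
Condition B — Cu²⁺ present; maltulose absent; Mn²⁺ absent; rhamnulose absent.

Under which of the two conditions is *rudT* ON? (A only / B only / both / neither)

neither

Condition A:
Cu²⁺ is absent, so FenM is inactive.
Maltulose is absent, so GixW is active.
Mn²⁺ is present, so OrvB is inactive.
Rhamnulose is present, so QuvR is inactive.
With no repressor bound, *vorJ* is transcribed.
So VorJ is produced and active.
With repressor GixW bound, *rudT* is not transcribed.
→ *rudT* is OFF in A.
Condition B:
Cu²⁺ is present, so FenM is active.
Maltulose is absent, so GixW is active.
Mn²⁺ is absent, so OrvB is active.
Rhamnulose is absent, so QuvR is active.
With repressor OrvB bound, *vorJ* is not transcribed.
So VorJ is not produced.
With repressor GixW bound, *rudT* is not transcribed.
→ *rudT* is OFF in B.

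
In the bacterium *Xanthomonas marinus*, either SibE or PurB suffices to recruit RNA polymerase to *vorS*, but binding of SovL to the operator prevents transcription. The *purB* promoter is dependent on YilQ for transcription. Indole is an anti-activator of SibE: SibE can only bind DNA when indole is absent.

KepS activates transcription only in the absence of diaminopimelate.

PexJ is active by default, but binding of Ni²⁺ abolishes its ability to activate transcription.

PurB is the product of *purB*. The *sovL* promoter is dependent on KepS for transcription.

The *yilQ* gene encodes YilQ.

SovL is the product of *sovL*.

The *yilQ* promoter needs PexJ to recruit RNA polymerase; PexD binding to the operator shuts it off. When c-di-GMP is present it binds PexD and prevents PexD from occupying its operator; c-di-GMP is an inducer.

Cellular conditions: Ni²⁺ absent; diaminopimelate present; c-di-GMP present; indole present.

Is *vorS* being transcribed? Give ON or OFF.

ON

Indole is present, so SibE is inactive.
c-di-GMP is present, so PexD is inactive.
Ni²⁺ is absent, so PexJ is active.
No repressor is bound and PexJ is active, so *yilQ* is transcribed.
So YilQ is produced and active.
No repressor is bound and YilQ is active, so *purB* is transcribed.
So PurB is produced and active.
Diaminopimelate is present, so KepS is inactive.
Required activator KepS is absent, so *sovL* is not transcribed.
So SovL is not produced.
Activator PurB is present, so *vorS* is transcribed.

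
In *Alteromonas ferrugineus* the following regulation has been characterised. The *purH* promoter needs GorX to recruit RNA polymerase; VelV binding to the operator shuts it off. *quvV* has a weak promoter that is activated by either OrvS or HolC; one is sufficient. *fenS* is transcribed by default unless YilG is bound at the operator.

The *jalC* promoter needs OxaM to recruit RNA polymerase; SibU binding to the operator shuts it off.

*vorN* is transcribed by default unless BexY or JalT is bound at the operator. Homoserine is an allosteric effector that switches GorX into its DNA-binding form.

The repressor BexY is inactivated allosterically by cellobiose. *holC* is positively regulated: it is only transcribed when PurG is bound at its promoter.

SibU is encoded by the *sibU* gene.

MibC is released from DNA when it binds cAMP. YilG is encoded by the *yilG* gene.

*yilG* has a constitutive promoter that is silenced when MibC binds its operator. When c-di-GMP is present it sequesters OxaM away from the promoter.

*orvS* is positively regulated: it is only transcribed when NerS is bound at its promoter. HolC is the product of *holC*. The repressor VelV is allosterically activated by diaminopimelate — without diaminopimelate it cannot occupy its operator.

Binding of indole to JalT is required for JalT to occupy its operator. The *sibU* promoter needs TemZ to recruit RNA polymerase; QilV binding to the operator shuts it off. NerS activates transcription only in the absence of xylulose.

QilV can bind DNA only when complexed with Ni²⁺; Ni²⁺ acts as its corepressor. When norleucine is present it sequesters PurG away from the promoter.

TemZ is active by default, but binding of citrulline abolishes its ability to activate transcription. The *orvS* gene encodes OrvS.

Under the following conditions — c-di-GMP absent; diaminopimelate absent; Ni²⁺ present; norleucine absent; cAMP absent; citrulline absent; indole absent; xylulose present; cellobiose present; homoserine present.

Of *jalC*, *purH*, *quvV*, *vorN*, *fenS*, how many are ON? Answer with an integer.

c-di-GMP is absent, so OxaM is active.
Citrulline is absent, so TemZ is active.
Ni²⁺ is present, so QilV is active.
With repressor QilV bound, *sibU* is not transcribed.
So SibU is not produced.
No repressor is bound and OxaM is active, so *jalC* is transcribed.
→ *jalC* is ON.
Homoserine is present, so GorX is active.
Diaminopimelate is absent, so VelV is inactive.
No repressor is bound and GorX is active, so *purH* is transcribed.
→ *purH* is ON.
Xylulose is present, so NerS is inactive.
Required activator NerS is absent, so *orvS* is not transcribed.
So OrvS is not produced.
Norleucine is absent, so PurG is active.
No repressor is bound and PurG is active, so *holC* is transcribed.
So HolC is produced and active.
Activator HolC is present, so *quvV* is transcribed.
→ *quvV* is ON.
Cellobiose is present, so BexY is inactive.
Indole is absent, so JalT is inactive.
With no repressor bound, *vorN* is transcribed.
→ *vorN* is ON.
cAMP is absent, so MibC is active.
With repressor MibC bound, *yilG* is not transcribed.
So YilG is not produced.
With no repressor bound, *fenS* is transcribed.
→ *fenS* is ON.
5 of the 5 genes are transcribed.

5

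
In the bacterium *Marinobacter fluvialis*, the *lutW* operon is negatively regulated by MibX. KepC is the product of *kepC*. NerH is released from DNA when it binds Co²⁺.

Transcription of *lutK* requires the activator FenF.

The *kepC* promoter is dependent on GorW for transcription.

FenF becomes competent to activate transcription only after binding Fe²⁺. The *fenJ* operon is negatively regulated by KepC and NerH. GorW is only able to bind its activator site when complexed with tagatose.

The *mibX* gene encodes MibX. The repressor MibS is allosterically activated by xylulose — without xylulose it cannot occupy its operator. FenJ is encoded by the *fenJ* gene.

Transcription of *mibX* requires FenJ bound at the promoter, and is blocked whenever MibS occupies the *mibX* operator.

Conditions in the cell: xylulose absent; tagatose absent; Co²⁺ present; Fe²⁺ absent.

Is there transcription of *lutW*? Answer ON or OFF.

Tagatose is absent, so GorW is inactive.
Required activator GorW is absent, so *kepC* is not transcribed.
So KepC is not produced.
Co²⁺ is present, so NerH is inactive.
With no repressor bound, *fenJ* is transcribed.
So FenJ is produced and active.
Xylulose is absent, so MibS is inactive.
No repressor is bound and FenJ is active, so *mibX* is transcribed.
So MibX is produced and active.
With repressor MibX bound, *lutW* is not transcribed.

OFF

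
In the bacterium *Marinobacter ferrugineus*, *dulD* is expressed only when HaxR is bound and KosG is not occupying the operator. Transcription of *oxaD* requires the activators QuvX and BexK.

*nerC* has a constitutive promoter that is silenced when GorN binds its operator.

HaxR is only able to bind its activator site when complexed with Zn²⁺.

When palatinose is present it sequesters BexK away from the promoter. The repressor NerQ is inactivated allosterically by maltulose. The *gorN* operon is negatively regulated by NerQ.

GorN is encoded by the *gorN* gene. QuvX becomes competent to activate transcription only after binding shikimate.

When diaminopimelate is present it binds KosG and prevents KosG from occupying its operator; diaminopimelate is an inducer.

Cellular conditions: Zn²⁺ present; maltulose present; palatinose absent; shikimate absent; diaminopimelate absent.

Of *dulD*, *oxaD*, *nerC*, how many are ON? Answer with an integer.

Diaminopimelate is absent, so KosG is active.
Zn²⁺ is present, so HaxR is active.
With repressor KosG bound, *dulD* is not transcribed.
→ *dulD* is OFF.
Shikimate is absent, so QuvX is inactive.
Palatinose is absent, so BexK is active.
Required activator QuvX is absent, so *oxaD* is not transcribed.
→ *oxaD* is OFF.
Maltulose is present, so NerQ is inactive.
With no repressor bound, *gorN* is transcribed.
So GorN is produced and active.
With repressor GorN bound, *nerC* is not transcribed.
→ *nerC* is OFF.
0 of the 3 genes are transcribed.

0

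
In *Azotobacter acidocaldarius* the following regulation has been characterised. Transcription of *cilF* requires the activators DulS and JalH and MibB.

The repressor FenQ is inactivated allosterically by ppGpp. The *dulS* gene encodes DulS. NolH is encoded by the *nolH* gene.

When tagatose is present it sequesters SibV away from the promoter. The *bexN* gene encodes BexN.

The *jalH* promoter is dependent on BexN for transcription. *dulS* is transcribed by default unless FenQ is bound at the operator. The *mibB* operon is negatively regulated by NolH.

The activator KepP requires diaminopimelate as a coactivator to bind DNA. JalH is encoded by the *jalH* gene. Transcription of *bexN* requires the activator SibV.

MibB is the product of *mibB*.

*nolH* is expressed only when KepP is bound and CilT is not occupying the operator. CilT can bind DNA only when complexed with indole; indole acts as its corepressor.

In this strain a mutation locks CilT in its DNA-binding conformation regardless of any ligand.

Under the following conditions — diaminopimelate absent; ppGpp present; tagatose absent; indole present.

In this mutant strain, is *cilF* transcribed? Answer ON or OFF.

ON

ppGpp is present, so FenQ is inactive.
With no repressor bound, *dulS* is transcribed.
So DulS is produced and active.
Tagatose is absent, so SibV is active.
No repressor is bound and SibV is active, so *bexN* is transcribed.
So BexN is produced and active.
No repressor is bound and BexN is active, so *jalH* is transcribed.
So JalH is produced and active.
Diaminopimelate is absent, so KepP is inactive.
CilT is constitutively active in this strain.
With repressor CilT bound, *nolH* is not transcribed.
So NolH is not produced.
With no repressor bound, *mibB* is transcribed.
So MibB is produced and active.
No repressor is bound and DulS and JalH and MibB are active, so *cilF* is transcribed.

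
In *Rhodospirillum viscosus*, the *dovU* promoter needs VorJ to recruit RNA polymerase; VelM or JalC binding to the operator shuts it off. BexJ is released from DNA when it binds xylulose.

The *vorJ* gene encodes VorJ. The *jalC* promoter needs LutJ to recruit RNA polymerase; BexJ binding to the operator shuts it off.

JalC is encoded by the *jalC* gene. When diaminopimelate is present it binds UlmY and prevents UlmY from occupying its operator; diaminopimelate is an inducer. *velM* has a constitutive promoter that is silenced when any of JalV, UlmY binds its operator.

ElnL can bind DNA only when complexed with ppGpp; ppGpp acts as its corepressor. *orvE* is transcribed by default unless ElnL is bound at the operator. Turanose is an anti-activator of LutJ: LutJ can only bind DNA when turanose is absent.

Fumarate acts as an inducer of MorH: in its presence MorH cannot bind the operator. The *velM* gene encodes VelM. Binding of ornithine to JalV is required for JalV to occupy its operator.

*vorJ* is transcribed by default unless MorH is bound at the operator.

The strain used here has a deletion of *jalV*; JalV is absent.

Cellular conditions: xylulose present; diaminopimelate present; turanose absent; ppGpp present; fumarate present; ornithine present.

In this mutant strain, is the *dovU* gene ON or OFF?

OFF

JalV is non-functional in this strain, so it has no effect.
Diaminopimelate is present, so UlmY is inactive.
With no repressor bound, *velM* is transcribed.
So VelM is produced and active.
Fumarate is present, so MorH is inactive.
With no repressor bound, *vorJ* is transcribed.
So VorJ is produced and active.
Xylulose is present, so BexJ is inactive.
Turanose is absent, so LutJ is active.
No repressor is bound and LutJ is active, so *jalC* is transcribed.
So JalC is produced and active.
With repressor VelM bound, *dovU* is not transcribed.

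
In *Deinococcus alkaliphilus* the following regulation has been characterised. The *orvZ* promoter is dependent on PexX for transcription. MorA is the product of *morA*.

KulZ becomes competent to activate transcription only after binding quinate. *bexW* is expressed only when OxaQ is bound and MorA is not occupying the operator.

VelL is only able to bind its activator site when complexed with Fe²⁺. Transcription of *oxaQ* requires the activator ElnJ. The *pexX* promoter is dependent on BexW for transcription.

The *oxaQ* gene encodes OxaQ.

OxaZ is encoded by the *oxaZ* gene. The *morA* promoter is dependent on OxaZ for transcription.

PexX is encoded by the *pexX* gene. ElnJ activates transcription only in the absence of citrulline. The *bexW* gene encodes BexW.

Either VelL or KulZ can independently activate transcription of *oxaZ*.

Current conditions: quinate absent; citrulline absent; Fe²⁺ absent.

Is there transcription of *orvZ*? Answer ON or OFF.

Fe²⁺ is absent, so VelL is inactive.
Quinate is absent, so KulZ is inactive.
No activator is available at the *oxaZ* promoter, so *oxaZ* is not transcribed.
So OxaZ is not produced.
Required activator OxaZ is absent, so *morA* is not transcribed.
So MorA is not produced.
Citrulline is absent, so ElnJ is active.
No repressor is bound and ElnJ is active, so *oxaQ* is transcribed.
So OxaQ is produced and active.
No repressor is bound and OxaQ is active, so *bexW* is transcribed.
So BexW is produced and active.
No repressor is bound and BexW is active, so *pexX* is transcribed.
So PexX is produced and active.
No repressor is bound and PexX is active, so *orvZ* is transcribed.

ON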